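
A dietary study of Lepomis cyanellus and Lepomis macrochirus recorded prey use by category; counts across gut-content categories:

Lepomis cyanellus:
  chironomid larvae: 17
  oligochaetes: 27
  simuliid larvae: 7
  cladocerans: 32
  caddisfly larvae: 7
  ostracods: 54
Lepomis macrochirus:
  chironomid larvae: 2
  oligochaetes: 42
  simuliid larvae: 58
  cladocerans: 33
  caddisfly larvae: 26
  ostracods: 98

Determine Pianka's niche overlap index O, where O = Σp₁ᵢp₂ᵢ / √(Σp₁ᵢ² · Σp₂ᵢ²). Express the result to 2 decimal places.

0.89

Proportions for Lepomis cyanellus (n=144): 17/144=0.1181, 27/144=0.1875, 7/144=0.0486, 32/144=0.2222, 7/144=0.0486, 54/144=0.3750
Proportions for Lepomis macrochirus (n=259): 2/259=0.0077, 42/259=0.1622, 58/259=0.2239, 33/259=0.1274, 26/259=0.1004, 98/259=0.3784
Σ p₁ᵢp₂ᵢ = 0.000909 + 0.030413 + 0.010882 + 0.028308 + 0.004879 + 0.141900 = 0.217291
Σp_1ᵢ² = 0.1181² + 0.1875² + 0.0486² + 0.2222² + 0.0486² + 0.3750² = 0.013948 + 0.035156 + 0.002362 + 0.049373 + 0.002362 + 0.140625 = 0.243826
Σp_2ᵢ² = 0.0077² + 0.1622² + 0.2239² + 0.1274² + 0.1004² + 0.3784² = 0.000059 + 0.026309 + 0.050131 + 0.016231 + 0.010080 + 0.143187 = 0.245997
O = 0.217291 / √(0.243826 × 0.245997) = 0.217291 / 0.2449091 = 0.8872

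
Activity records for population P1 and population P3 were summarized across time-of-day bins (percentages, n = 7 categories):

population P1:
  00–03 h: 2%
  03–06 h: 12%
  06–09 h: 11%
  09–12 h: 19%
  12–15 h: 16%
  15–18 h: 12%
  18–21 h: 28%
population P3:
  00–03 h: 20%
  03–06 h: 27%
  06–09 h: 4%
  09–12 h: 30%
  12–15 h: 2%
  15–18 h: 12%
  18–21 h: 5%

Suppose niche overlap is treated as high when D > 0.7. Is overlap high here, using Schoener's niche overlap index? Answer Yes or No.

No

Convert percentages to proportions (divide by 100).
Σ|p₁ᵢ − p₂ᵢ| = 0.18 + 0.15 + 0.07 + 0.11 + 0.14 + 0.00 + 0.23 = 0.88
D = 1 − ½ × 0.88 = 1 − 0.440 = 0.5600
D = 0.5600 < 0.7 → No.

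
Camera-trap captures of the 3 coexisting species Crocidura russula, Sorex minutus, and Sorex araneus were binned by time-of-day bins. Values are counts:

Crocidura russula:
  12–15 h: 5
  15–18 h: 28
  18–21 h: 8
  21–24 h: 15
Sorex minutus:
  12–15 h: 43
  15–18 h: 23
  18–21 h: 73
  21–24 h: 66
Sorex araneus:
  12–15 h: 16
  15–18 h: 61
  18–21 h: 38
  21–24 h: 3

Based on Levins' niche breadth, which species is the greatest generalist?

Sorex minutus

Proportions for Crocidura russula (n=56): 5/56=0.0893, 28/56=0.5000, 8/56=0.1429, 15/56=0.2679
Proportions for Sorex minutus (n=205): 43/205=0.2098, 23/205=0.1122, 73/205=0.3561, 66/205=0.3220
Proportions for Sorex araneus (n=118): 16/118=0.1356, 61/118=0.5169, 38/118=0.3220, 3/118=0.0254
Σp_russᵢ² = 0.0893² + 0.5000² + 0.1429² + 0.2679² = 0.007974 + 0.250000 + 0.020420 + 0.071770 = 0.350164
B_russ = 1 / 0.350164 = 2.8558
Σp_minuᵢ² = 0.2098² + 0.1122² + 0.3561² + 0.3220² = 0.044016 + 0.012589 + 0.126807 + 0.103684 = 0.287096
B_minu = 1 / 0.287096 = 3.4832
Σp_aranᵢ² = 0.1356² + 0.5169² + 0.3220² + 0.0254² = 0.018387 + 0.267186 + 0.103684 + 0.000645 = 0.389902
B_aran = 1 / 0.389902 = 2.5647
Highest B → broadest niche (most generalist): Sorex minutus (B = 3.48).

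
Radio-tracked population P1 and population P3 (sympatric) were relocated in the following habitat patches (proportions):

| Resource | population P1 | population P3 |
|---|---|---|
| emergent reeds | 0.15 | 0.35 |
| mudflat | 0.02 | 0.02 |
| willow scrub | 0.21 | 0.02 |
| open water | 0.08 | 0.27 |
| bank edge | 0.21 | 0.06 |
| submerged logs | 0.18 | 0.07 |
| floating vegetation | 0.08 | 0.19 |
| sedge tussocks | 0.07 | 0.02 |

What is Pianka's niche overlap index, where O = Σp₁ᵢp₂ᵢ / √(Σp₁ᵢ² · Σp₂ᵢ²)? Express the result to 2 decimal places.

0.61

Σ p₁ᵢp₂ᵢ = 0.0525 + 0.0004 + 0.0042 + 0.0216 + 0.0126 + 0.0126 + 0.0152 + 0.0014 = 0.1205
Σp_1ᵢ² = 0.15² + 0.02² + 0.21² + 0.08² + 0.21² + 0.18² + 0.08² + 0.07² = 0.0225 + 0.0004 + 0.0441 + 0.0064 + 0.0441 + 0.0324 + 0.0064 + 0.0049 = 0.1612
Σp_2ᵢ² = 0.35² + 0.02² + 0.02² + 0.27² + 0.06² + 0.07² + 0.19² + 0.02² = 0.1225 + 0.0004 + 0.0004 + 0.0729 + 0.0036 + 0.0049 + 0.0361 + 0.0004 = 0.2412
O = 0.1205 / √(0.1612 × 0.2412) = 0.1205 / 0.19718 = 0.6111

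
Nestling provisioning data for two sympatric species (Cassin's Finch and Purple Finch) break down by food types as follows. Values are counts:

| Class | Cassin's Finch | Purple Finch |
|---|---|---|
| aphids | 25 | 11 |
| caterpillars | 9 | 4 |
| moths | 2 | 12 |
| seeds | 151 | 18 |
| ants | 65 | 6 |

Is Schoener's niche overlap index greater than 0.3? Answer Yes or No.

Yes

Proportions for Cassin's Finch (n=252): 25/252=0.0992, 9/252=0.0357, 2/252=0.0079, 151/252=0.5992, 65/252=0.2579
Proportions for Purple Finch (n=51): 11/51=0.2157, 4/51=0.0784, 12/51=0.2353, 18/51=0.3529, 6/51=0.1176
Σ|p₁ᵢ − p₂ᵢ| = 0.1165 + 0.0427 + 0.2274 + 0.2463 + 0.1403 = 0.7732
D = 1 − ½ × 0.7732 = 1 − 0.38660 = 0.61340
D = 0.61340 > 0.3 → Yes.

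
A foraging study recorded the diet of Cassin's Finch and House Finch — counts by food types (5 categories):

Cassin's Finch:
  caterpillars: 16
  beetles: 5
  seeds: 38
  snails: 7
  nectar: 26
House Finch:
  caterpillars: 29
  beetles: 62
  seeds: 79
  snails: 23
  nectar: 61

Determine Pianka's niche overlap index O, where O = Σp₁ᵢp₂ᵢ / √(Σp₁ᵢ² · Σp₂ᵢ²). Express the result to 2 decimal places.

0.91

Proportions for Cassin's Finch (n=92): 16/92=0.1739, 5/92=0.0543, 38/92=0.4130, 7/92=0.0761, 26/92=0.2826
Proportions for House Finch (n=254): 29/254=0.1142, 62/254=0.2441, 79/254=0.3110, 23/254=0.0906, 61/254=0.2402
Σ p₁ᵢp₂ᵢ = 0.019859 + 0.013255 + 0.128443 + 0.006895 + 0.067881 = 0.236333
Σp_1ᵢ² = 0.1739² + 0.0543² + 0.4130² + 0.0761² + 0.2826² = 0.030241 + 0.002948 + 0.170569 + 0.005791 + 0.079863 = 0.289412
Σp_2ᵢ² = 0.1142² + 0.2441² + 0.3110² + 0.0906² + 0.2402² = 0.013042 + 0.059585 + 0.096721 + 0.008208 + 0.057696 = 0.235252
O = 0.236333 / √(0.289412 × 0.235252) = 0.236333 / 0.2609305 = 0.9057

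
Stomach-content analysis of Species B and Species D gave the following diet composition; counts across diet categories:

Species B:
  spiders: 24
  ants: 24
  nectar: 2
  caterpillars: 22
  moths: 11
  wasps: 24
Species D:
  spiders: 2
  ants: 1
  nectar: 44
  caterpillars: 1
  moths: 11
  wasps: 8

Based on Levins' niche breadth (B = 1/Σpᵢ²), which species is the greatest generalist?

Species B

Proportions for Species B (n=107): 24/107=0.2243, 24/107=0.2243, 2/107=0.0187, 22/107=0.2056, 11/107=0.1028, 24/107=0.2243
Proportions for Species D (n=67): 2/67=0.0299, 1/67=0.0149, 44/67=0.6567, 1/67=0.0149, 11/67=0.1642, 8/67=0.1194
Σp_Bᵢ² = 0.2243² + 0.2243² + 0.0187² + 0.2056² + 0.1028² + 0.2243² = 0.050310 + 0.050310 + 0.000350 + 0.042271 + 0.010568 + 0.050310 = 0.204119
B_B = 1 / 0.204119 = 4.8991
Σp_Dᵢ² = 0.0299² + 0.0149² + 0.6567² + 0.0149² + 0.1642² + 0.1194² = 0.000894 + 0.000222 + 0.431255 + 0.000222 + 0.026962 + 0.014256 = 0.473811
B_D = 1 / 0.473811 = 2.1105
Highest B → broadest niche (most generalist): Species B (B = 4.90).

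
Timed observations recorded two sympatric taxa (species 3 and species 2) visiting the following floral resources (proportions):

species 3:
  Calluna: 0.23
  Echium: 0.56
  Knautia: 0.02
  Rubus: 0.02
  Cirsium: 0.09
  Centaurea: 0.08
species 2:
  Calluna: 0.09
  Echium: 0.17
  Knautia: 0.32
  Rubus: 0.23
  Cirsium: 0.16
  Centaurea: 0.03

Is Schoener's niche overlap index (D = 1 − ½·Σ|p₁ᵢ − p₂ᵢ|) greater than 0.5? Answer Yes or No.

Σ|p₁ᵢ − p₂ᵢ| = 0.14 + 0.39 + 0.30 + 0.21 + 0.07 + 0.05 = 1.16
D = 1 − ½ × 1.16 = 1 − 0.580 = 0.4200
D = 0.4200 < 0.5 → No.

No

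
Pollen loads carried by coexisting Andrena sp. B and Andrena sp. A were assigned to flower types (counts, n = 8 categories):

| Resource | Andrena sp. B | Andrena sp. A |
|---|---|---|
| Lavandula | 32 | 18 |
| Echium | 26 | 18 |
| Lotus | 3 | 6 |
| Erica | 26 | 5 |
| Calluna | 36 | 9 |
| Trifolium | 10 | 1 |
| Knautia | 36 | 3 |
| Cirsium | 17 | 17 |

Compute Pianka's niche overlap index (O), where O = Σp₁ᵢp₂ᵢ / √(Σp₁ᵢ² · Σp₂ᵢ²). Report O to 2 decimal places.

0.80

Proportions for Andrena sp. B (n=186): 32/186=0.1720, 26/186=0.1398, 3/186=0.0161, 26/186=0.1398, 36/186=0.1935, 10/186=0.0538, 36/186=0.1935, 17/186=0.0914
Proportions for Andrena sp. A (n=77): 18/77=0.2338, 18/77=0.2338, 6/77=0.0779, 5/77=0.0649, 9/77=0.1169, 1/77=0.0130, 3/77=0.0390, 17/77=0.2208
Σ p₁ᵢp₂ᵢ = 0.040214 + 0.032685 + 0.001254 + 0.009073 + 0.022620 + 0.000699 + 0.007547 + 0.020181 = 0.134273
Σp_1ᵢ² = 0.1720² + 0.1398² + 0.0161² + 0.1398² + 0.1935² + 0.0538² + 0.1935² + 0.0914² = 0.029584 + 0.019544 + 0.000259 + 0.019544 + 0.037442 + 0.002894 + 0.037442 + 0.008354 = 0.155063
Σp_2ᵢ² = 0.2338² + 0.2338² + 0.0779² + 0.0649² + 0.1169² + 0.0130² + 0.0390² + 0.2208² = 0.054662 + 0.054662 + 0.006068 + 0.004212 + 0.013666 + 0.000169 + 0.001521 + 0.048753 = 0.183713
O = 0.134273 / √(0.155063 × 0.183713) = 0.134273 / 0.1687812 = 0.7955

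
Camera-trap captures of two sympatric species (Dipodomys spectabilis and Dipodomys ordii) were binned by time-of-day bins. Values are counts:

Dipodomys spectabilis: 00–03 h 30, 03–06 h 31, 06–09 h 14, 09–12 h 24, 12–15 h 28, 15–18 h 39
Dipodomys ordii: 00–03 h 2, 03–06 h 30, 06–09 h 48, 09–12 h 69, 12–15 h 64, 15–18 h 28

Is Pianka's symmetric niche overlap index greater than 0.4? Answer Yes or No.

Yes

Proportions for Dipodomys spectabilis (n=166): 30/166=0.1807, 31/166=0.1867, 14/166=0.0843, 24/166=0.1446, 28/166=0.1687, 39/166=0.2349
Proportions for Dipodomys ordii (n=241): 2/241=0.0083, 30/241=0.1245, 48/241=0.1992, 69/241=0.2863, 64/241=0.2656, 28/241=0.1162
Σ p₁ᵢp₂ᵢ = 0.001500 + 0.023244 + 0.016793 + 0.041399 + 0.044807 + 0.027295 = 0.155038
Σp_1ᵢ² = 0.1807² + 0.1867² + 0.0843² + 0.1446² + 0.1687² + 0.2349² = 0.032652 + 0.034857 + 0.007106 + 0.020909 + 0.028460 + 0.055178 = 0.179162
Σp_2ᵢ² = 0.0083² + 0.1245² + 0.1992² + 0.2863² + 0.2656² + 0.1162² = 0.000069 + 0.015500 + 0.039681 + 0.081968 + 0.070543 + 0.013502 = 0.221263
O = 0.155038 / √(0.179162 × 0.221263) = 0.155038 / 0.1991028 = 0.7787
O = 0.7787 > 0.4 → Yes.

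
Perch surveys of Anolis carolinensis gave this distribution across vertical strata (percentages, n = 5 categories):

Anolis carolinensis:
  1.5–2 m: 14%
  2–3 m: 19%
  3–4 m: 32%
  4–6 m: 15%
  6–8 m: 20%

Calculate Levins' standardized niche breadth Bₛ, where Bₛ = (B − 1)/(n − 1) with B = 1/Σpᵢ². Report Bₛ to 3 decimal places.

Convert percentages to proportions (divide by 100).
Σpᵢ² = 0.14² + 0.19² + 0.32² + 0.15² + 0.20² = 0.0196 + 0.0361 + 0.1024 + 0.0225 + 0.0400 = 0.2206
B = 1 / 0.2206 = 4.53309
Bₛ = (B − 1)/(n − 1) = (4.53309 − 1)/(5 − 1) = 3.53309/4 = 0.88327

0.883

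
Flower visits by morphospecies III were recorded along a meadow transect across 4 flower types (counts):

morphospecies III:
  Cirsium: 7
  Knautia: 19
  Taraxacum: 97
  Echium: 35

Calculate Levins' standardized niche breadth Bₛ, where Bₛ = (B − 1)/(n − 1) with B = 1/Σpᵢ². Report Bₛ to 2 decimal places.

Proportions for morphospecies III (n=158): 7/158=0.0443, 19/158=0.1203, 97/158=0.6139, 35/158=0.2215
Σpᵢ² = 0.0443² + 0.1203² + 0.6139² + 0.2215² = 0.001962 + 0.014472 + 0.376873 + 0.049062 = 0.442369
B = 1 / 0.442369 = 2.2606
Bₛ = (B − 1)/(n − 1) = (2.2606 − 1)/(4 − 1) = 1.2606/3 = 0.4202

0.42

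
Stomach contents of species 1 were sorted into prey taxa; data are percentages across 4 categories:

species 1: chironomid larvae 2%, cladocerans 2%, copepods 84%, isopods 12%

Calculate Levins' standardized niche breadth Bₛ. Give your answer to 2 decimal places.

0.13

Convert percentages to proportions (divide by 100).
Σpᵢ² = 0.02² + 0.02² + 0.84² + 0.12² = 0.0004 + 0.0004 + 0.7056 + 0.0144 = 0.7208
B = 1 / 0.7208 = 1.3873
Bₛ = (B − 1)/(n − 1) = (1.3873 − 1)/(4 − 1) = 0.3873/3 = 0.1291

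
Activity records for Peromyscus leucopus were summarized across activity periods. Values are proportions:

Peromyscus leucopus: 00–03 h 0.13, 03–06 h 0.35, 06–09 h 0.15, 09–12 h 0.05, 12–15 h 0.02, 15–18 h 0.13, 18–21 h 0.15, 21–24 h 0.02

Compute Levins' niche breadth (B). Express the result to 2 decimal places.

4.89

Σpᵢ² = 0.13² + 0.35² + 0.15² + 0.05² + 0.02² + 0.13² + 0.15² + 0.02² = 0.0169 + 0.1225 + 0.0225 + 0.0025 + 0.0004 + 0.0169 + 0.0225 + 0.0004 = 0.2046
B = 1 / 0.2046 = 4.8876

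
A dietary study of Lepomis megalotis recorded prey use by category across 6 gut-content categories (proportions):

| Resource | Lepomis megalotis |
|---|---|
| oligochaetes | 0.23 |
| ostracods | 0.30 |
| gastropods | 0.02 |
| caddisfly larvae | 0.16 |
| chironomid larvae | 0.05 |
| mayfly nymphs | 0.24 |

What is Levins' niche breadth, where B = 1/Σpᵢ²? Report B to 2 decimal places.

4.37

Σpᵢ² = 0.23² + 0.30² + 0.02² + 0.16² + 0.05² + 0.24² = 0.0529 + 0.0900 + 0.0004 + 0.0256 + 0.0025 + 0.0576 = 0.2290
B = 1 / 0.2290 = 4.3668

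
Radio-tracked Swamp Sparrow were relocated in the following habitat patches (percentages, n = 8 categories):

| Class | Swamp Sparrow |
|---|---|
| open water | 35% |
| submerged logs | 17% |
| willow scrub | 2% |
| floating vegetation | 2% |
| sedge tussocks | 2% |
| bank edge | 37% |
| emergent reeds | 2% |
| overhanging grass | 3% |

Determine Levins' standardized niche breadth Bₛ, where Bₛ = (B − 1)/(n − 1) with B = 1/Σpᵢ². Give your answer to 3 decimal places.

0.348

Convert percentages to proportions (divide by 100).
Σpᵢ² = 0.35² + 0.17² + 0.02² + 0.02² + 0.02² + 0.37² + 0.02² + 0.03² = 0.1225 + 0.0289 + 0.0004 + 0.0004 + 0.0004 + 0.1369 + 0.0004 + 0.0009 = 0.2908
B = 1 / 0.2908 = 3.43879
Bₛ = (B − 1)/(n − 1) = (3.43879 − 1)/(8 − 1) = 2.43879/7 = 0.34840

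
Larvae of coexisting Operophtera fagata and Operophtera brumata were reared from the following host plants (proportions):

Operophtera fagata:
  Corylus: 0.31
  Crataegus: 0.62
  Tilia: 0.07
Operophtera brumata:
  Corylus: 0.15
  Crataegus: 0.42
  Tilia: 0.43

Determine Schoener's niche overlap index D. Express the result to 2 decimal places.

0.64

Σ|p₁ᵢ − p₂ᵢ| = 0.16 + 0.20 + 0.36 = 0.72
D = 1 − ½ × 0.72 = 1 − 0.360 = 0.6400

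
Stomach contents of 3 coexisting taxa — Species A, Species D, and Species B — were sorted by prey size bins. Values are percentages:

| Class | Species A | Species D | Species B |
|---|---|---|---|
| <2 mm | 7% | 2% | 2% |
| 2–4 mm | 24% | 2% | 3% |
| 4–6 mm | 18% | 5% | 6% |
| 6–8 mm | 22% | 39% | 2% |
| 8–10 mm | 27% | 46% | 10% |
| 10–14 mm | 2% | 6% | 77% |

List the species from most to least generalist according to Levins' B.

Species A > Species D > Species B

Convert percentages to proportions (divide by 100).
Σp_Aᵢ² = 0.07² + 0.24² + 0.18² + 0.22² + 0.27² + 0.02² = 0.0049 + 0.0576 + 0.0324 + 0.0484 + 0.0729 + 0.0004 = 0.2166
B_A = 1 / 0.2166 = 4.6168
Σp_Dᵢ² = 0.02² + 0.02² + 0.05² + 0.39² + 0.46² + 0.06² = 0.0004 + 0.0004 + 0.0025 + 0.1521 + 0.2116 + 0.0036 = 0.3706
B_D = 1 / 0.3706 = 2.6983
Σp_Bᵢ² = 0.02² + 0.03² + 0.06² + 0.02² + 0.10² + 0.77² = 0.0004 + 0.0009 + 0.0036 + 0.0004 + 0.0100 + 0.5929 = 0.6082
B_B = 1 / 0.6082 = 1.6442
Ranking by B (broadest → narrowest): Species A (4.62) > Species D (2.70) > Species B (1.64)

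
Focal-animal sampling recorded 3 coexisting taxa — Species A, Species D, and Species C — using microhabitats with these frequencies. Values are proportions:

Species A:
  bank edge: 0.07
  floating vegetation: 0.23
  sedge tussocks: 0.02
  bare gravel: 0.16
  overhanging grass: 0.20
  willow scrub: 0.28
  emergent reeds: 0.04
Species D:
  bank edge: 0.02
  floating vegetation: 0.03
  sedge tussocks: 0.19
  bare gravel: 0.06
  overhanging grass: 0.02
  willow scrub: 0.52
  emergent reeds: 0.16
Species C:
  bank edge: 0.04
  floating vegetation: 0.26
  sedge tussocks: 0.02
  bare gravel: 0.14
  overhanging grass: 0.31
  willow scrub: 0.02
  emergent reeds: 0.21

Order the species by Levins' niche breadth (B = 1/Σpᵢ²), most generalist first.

Species A > Species C > Species D

Σp_Aᵢ² = 0.07² + 0.23² + 0.02² + 0.16² + 0.20² + 0.28² + 0.04² = 0.0049 + 0.0529 + 0.0004 + 0.0256 + 0.0400 + 0.0784 + 0.0016 = 0.2038
B_A = 1 / 0.2038 = 4.9068
Σp_Dᵢ² = 0.02² + 0.03² + 0.19² + 0.06² + 0.02² + 0.52² + 0.16² = 0.0004 + 0.0009 + 0.0361 + 0.0036 + 0.0004 + 0.2704 + 0.0256 = 0.3374
B_D = 1 / 0.3374 = 2.9638
Σp_Cᵢ² = 0.04² + 0.26² + 0.02² + 0.14² + 0.31² + 0.02² + 0.21² = 0.0016 + 0.0676 + 0.0004 + 0.0196 + 0.0961 + 0.0004 + 0.0441 = 0.2298
B_C = 1 / 0.2298 = 4.3516
Ranking by B (broadest → narrowest): Species A (4.91) > Species C (4.35) > Species D (2.96)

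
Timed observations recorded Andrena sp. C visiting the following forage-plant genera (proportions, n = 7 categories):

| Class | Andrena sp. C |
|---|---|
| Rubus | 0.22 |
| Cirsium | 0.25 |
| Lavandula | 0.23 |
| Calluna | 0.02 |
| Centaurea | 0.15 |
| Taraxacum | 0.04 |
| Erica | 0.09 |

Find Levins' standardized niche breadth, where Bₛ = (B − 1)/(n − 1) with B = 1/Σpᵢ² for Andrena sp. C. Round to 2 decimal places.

Σpᵢ² = 0.22² + 0.25² + 0.23² + 0.02² + 0.15² + 0.04² + 0.09² = 0.0484 + 0.0625 + 0.0529 + 0.0004 + 0.0225 + 0.0016 + 0.0081 = 0.1964
B = 1 / 0.1964 = 5.0916
Bₛ = (B − 1)/(n − 1) = (5.0916 − 1)/(7 − 1) = 4.0916/6 = 0.6819

0.68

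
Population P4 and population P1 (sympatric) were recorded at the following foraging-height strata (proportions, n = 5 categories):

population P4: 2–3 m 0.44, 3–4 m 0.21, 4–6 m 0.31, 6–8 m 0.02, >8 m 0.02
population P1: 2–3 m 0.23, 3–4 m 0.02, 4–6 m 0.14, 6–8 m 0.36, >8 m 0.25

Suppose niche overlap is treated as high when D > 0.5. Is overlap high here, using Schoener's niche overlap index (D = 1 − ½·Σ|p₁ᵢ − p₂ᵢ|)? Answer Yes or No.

Σ|p₁ᵢ − p₂ᵢ| = 0.21 + 0.19 + 0.17 + 0.34 + 0.23 = 1.14
D = 1 − ½ × 1.14 = 1 − 0.570 = 0.4300
D = 0.4300 < 0.5 → No.

No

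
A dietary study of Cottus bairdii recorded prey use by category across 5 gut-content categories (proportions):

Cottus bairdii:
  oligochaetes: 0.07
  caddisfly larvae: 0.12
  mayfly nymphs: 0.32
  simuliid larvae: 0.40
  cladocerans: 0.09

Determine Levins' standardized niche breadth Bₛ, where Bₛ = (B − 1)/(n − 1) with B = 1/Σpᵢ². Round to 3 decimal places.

Σpᵢ² = 0.07² + 0.12² + 0.32² + 0.40² + 0.09² = 0.0049 + 0.0144 + 0.1024 + 0.1600 + 0.0081 = 0.2898
B = 1 / 0.2898 = 3.45066
Bₛ = (B − 1)/(n − 1) = (3.45066 − 1)/(5 − 1) = 2.45066/4 = 0.61267

0.613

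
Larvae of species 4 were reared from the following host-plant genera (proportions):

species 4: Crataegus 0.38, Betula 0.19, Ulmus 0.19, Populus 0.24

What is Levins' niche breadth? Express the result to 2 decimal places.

Σpᵢ² = 0.38² + 0.19² + 0.19² + 0.24² = 0.1444 + 0.0361 + 0.0361 + 0.0576 = 0.2742
B = 1 / 0.2742 = 3.6470

3.65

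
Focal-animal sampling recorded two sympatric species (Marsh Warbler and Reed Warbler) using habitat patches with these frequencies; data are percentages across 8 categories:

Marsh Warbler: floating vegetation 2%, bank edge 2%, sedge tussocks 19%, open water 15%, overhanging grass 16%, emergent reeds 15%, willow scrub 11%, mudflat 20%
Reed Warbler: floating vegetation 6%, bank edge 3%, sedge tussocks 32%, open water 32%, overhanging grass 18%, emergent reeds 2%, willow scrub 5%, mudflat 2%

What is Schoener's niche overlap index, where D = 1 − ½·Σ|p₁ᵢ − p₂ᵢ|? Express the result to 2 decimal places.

0.63

Convert percentages to proportions (divide by 100).
Σ|p₁ᵢ − p₂ᵢ| = 0.04 + 0.01 + 0.13 + 0.17 + 0.02 + 0.13 + 0.06 + 0.18 = 0.74
D = 1 − ½ × 0.74 = 1 − 0.370 = 0.6300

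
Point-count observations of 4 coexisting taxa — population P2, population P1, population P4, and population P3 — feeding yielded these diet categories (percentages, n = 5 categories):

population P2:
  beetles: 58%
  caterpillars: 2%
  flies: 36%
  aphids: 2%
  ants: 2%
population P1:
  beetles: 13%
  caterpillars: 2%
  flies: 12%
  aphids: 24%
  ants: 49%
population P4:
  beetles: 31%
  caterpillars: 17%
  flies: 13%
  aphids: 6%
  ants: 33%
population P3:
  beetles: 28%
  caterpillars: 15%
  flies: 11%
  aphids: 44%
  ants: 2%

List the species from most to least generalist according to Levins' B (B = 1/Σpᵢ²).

population P4 > population P3 > population P1 > population P2

Convert percentages to proportions (divide by 100).
Σp_P2ᵢ² = 0.58² + 0.02² + 0.36² + 0.02² + 0.02² = 0.3364 + 0.0004 + 0.1296 + 0.0004 + 0.0004 = 0.4672
B_P2 = 1 / 0.4672 = 2.1404
Σp_P1ᵢ² = 0.13² + 0.02² + 0.12² + 0.24² + 0.49² = 0.0169 + 0.0004 + 0.0144 + 0.0576 + 0.2401 = 0.3294
B_P1 = 1 / 0.3294 = 3.0358
Σp_P4ᵢ² = 0.31² + 0.17² + 0.13² + 0.06² + 0.33² = 0.0961 + 0.0289 + 0.0169 + 0.0036 + 0.1089 = 0.2544
B_P4 = 1 / 0.2544 = 3.9308
Σp_P3ᵢ² = 0.28² + 0.15² + 0.11² + 0.44² + 0.02² = 0.0784 + 0.0225 + 0.0121 + 0.1936 + 0.0004 = 0.3070
B_P3 = 1 / 0.3070 = 3.2573
Ranking by B (broadest → narrowest): population P4 (3.93) > population P3 (3.26) > population P1 (3.04) > population P2 (2.14)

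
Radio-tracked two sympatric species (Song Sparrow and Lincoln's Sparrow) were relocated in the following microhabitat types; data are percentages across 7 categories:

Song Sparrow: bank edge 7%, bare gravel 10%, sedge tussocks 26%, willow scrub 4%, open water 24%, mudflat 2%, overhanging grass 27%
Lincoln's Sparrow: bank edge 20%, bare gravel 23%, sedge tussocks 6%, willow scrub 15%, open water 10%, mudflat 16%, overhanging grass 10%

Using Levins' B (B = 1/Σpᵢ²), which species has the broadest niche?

Convert percentages to proportions (divide by 100).
Σp_Songᵢ² = 0.07² + 0.10² + 0.26² + 0.04² + 0.24² + 0.02² + 0.27² = 0.0049 + 0.0100 + 0.0676 + 0.0016 + 0.0576 + 0.0004 + 0.0729 = 0.2150
B_Song = 1 / 0.2150 = 4.6512
Σp_Lincᵢ² = 0.20² + 0.23² + 0.06² + 0.15² + 0.10² + 0.16² + 0.10² = 0.0400 + 0.0529 + 0.0036 + 0.0225 + 0.0100 + 0.0256 + 0.0100 = 0.1646
B_Linc = 1 / 0.1646 = 6.0753
Highest B → broadest niche (most generalist): Lincoln's Sparrow (B = 6.08).

Lincoln's Sparrow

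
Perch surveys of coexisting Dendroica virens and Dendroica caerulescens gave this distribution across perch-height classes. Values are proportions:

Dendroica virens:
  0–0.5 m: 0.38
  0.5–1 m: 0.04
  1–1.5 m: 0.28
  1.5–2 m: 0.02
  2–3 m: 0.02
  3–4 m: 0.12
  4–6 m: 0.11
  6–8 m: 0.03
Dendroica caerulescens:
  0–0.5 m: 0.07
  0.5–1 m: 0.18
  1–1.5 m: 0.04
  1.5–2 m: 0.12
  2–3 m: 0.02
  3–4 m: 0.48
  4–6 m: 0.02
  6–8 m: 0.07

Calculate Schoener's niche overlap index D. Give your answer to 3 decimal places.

Σ|p₁ᵢ − p₂ᵢ| = 0.31 + 0.14 + 0.24 + 0.10 + 0.00 + 0.36 + 0.09 + 0.04 = 1.28
D = 1 − ½ × 1.28 = 1 − 0.640 = 0.36000

0.360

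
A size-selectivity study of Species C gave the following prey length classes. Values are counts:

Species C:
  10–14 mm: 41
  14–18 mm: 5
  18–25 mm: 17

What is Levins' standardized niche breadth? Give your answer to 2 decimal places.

0.49

Proportions for Species C (n=63): 41/63=0.6508, 5/63=0.0794, 17/63=0.2698
Σpᵢ² = 0.6508² + 0.0794² + 0.2698² = 0.423541 + 0.006304 + 0.072792 = 0.502637
B = 1 / 0.502637 = 1.9895
Bₛ = (B − 1)/(n − 1) = (1.9895 − 1)/(3 − 1) = 0.9895/2 = 0.4948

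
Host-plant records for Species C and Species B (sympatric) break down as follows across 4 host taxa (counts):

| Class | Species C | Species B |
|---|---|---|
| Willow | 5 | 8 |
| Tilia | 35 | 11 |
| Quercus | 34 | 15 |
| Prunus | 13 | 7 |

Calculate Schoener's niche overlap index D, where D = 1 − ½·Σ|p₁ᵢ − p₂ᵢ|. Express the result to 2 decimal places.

Proportions for Species C (n=87): 5/87=0.0575, 35/87=0.4023, 34/87=0.3908, 13/87=0.1494
Proportions for Species B (n=41): 8/41=0.1951, 11/41=0.2683, 15/41=0.3659, 7/41=0.1707
Σ|p₁ᵢ − p₂ᵢ| = 0.1376 + 0.1340 + 0.0249 + 0.0213 = 0.3178
D = 1 − ½ × 0.3178 = 1 − 0.15890 = 0.84110

0.84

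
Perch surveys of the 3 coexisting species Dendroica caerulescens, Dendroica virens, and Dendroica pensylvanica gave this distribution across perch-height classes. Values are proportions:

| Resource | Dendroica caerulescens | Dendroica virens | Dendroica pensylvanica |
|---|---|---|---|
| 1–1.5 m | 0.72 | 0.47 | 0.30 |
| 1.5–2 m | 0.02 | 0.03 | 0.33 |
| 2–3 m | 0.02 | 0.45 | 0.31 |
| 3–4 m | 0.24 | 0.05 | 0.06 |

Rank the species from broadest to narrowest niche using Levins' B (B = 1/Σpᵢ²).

Dendroica pensylvanica > Dendroica virens > Dendroica caerulescens

Σp_caerᵢ² = 0.72² + 0.02² + 0.02² + 0.24² = 0.5184 + 0.0004 + 0.0004 + 0.0576 = 0.5768
B_caer = 1 / 0.5768 = 1.7337
Σp_vireᵢ² = 0.47² + 0.03² + 0.45² + 0.05² = 0.2209 + 0.0009 + 0.2025 + 0.0025 = 0.4268
B_vire = 1 / 0.4268 = 2.3430
Σp_pensᵢ² = 0.30² + 0.33² + 0.31² + 0.06² = 0.0900 + 0.1089 + 0.0961 + 0.0036 = 0.2986
B_pens = 1 / 0.2986 = 3.3490
Ranking by B (broadest → narrowest): Dendroica pensylvanica (3.35) > Dendroica virens (2.34) > Dendroica caerulescens (1.73)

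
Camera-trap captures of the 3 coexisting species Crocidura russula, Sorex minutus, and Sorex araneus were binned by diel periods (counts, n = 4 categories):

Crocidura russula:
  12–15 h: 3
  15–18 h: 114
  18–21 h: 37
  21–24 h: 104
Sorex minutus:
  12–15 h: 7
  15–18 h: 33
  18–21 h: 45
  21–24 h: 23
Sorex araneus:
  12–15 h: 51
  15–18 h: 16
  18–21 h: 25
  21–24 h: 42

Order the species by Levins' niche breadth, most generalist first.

Sorex araneus > Sorex minutus > Crocidura russula

Proportions for Crocidura russula (n=258): 3/258=0.0116, 114/258=0.4419, 37/258=0.1434, 104/258=0.4031
Proportions for Sorex minutus (n=108): 7/108=0.0648, 33/108=0.3056, 45/108=0.4167, 23/108=0.2130
Proportions for Sorex araneus (n=134): 51/134=0.3806, 16/134=0.1194, 25/134=0.1866, 42/134=0.3134
Σp_russᵢ² = 0.0116² + 0.4419² + 0.1434² + 0.4031² = 0.000135 + 0.195276 + 0.020564 + 0.162490 = 0.378465
B_russ = 1 / 0.378465 = 2.6423
Σp_minuᵢ² = 0.0648² + 0.3056² + 0.4167² + 0.2130² = 0.004199 + 0.093391 + 0.173639 + 0.045369 = 0.316598
B_minu = 1 / 0.316598 = 3.1586
Σp_aranᵢ² = 0.3806² + 0.1194² + 0.1866² + 0.3134² = 0.144856 + 0.014256 + 0.034820 + 0.098220 = 0.292152
B_aran = 1 / 0.292152 = 3.4229
Ranking by B (broadest → narrowest): Sorex araneus (3.42) > Sorex minutus (3.16) > Crocidura russula (2.64)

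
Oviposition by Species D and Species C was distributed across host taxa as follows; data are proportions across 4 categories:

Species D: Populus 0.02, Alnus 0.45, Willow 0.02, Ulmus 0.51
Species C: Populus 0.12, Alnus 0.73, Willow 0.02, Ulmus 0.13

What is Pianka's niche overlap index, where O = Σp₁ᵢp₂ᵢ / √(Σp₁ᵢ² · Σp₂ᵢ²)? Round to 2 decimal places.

0.78

Σ p₁ᵢp₂ᵢ = 0.0024 + 0.3285 + 0.0004 + 0.0663 = 0.3976
Σp_1ᵢ² = 0.02² + 0.45² + 0.02² + 0.51² = 0.0004 + 0.2025 + 0.0004 + 0.2601 = 0.4634
Σp_2ᵢ² = 0.12² + 0.73² + 0.02² + 0.13² = 0.0144 + 0.5329 + 0.0004 + 0.0169 = 0.5646
O = 0.3976 / √(0.4634 × 0.5646) = 0.3976 / 0.51150 = 0.7773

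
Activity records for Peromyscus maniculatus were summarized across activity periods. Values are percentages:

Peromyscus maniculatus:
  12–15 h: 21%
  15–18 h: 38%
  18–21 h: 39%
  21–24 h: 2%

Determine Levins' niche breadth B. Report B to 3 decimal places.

Convert percentages to proportions (divide by 100).
Σpᵢ² = 0.21² + 0.38² + 0.39² + 0.02² = 0.0441 + 0.1444 + 0.1521 + 0.0004 = 0.3410
B = 1 / 0.3410 = 2.93255

2.933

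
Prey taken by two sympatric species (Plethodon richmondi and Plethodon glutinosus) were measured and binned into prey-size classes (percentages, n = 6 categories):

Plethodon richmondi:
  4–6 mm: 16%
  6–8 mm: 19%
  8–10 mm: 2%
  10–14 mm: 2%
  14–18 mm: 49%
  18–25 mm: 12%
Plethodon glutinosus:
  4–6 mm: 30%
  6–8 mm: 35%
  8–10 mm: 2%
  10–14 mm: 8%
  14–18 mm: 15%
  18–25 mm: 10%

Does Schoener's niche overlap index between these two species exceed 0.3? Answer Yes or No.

Yes

Convert percentages to proportions (divide by 100).
Σ|p₁ᵢ − p₂ᵢ| = 0.14 + 0.16 + 0.00 + 0.06 + 0.34 + 0.02 = 0.72
D = 1 − ½ × 0.72 = 1 − 0.360 = 0.6400
D = 0.6400 > 0.3 → Yes.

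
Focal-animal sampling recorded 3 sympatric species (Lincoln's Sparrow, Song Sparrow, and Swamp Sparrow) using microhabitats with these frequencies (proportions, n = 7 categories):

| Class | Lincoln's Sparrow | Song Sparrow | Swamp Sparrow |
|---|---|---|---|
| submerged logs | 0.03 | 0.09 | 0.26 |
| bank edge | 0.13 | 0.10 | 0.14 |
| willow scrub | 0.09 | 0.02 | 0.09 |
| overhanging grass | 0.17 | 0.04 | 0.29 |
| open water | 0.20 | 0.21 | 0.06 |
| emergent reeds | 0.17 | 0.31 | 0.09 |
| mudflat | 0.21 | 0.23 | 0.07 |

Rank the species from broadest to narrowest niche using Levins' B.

Lincoln's Sparrow > Swamp Sparrow > Song Sparrow

Σp_Lincᵢ² = 0.03² + 0.13² + 0.09² + 0.17² + 0.20² + 0.17² + 0.21² = 0.0009 + 0.0169 + 0.0081 + 0.0289 + 0.0400 + 0.0289 + 0.0441 = 0.1678
B_Linc = 1 / 0.1678 = 5.9595
Σp_Songᵢ² = 0.09² + 0.10² + 0.02² + 0.04² + 0.21² + 0.31² + 0.23² = 0.0081 + 0.0100 + 0.0004 + 0.0016 + 0.0441 + 0.0961 + 0.0529 = 0.2132
B_Song = 1 / 0.2132 = 4.6904
Σp_Swamᵢ² = 0.26² + 0.14² + 0.09² + 0.29² + 0.06² + 0.09² + 0.07² = 0.0676 + 0.0196 + 0.0081 + 0.0841 + 0.0036 + 0.0081 + 0.0049 = 0.1960
B_Swam = 1 / 0.1960 = 5.1020
Ranking by B (broadest → narrowest): Lincoln's Sparrow (5.96) > Swamp Sparrow (5.10) > Song Sparrow (4.69)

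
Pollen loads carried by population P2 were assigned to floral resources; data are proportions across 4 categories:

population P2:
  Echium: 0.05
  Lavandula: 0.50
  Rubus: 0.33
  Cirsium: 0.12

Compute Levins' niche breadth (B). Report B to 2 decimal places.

2.66

Σpᵢ² = 0.05² + 0.50² + 0.33² + 0.12² = 0.0025 + 0.2500 + 0.1089 + 0.0144 = 0.3758
B = 1 / 0.3758 = 2.6610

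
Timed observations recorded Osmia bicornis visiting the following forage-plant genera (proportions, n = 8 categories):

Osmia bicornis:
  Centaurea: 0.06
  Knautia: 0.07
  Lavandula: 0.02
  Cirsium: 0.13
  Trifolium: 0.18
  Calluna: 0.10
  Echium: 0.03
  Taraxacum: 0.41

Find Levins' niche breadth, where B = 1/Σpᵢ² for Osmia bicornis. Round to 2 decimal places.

4.22

Σpᵢ² = 0.06² + 0.07² + 0.02² + 0.13² + 0.18² + 0.10² + 0.03² + 0.41² = 0.0036 + 0.0049 + 0.0004 + 0.0169 + 0.0324 + 0.0100 + 0.0009 + 0.1681 = 0.2372
B = 1 / 0.2372 = 4.2159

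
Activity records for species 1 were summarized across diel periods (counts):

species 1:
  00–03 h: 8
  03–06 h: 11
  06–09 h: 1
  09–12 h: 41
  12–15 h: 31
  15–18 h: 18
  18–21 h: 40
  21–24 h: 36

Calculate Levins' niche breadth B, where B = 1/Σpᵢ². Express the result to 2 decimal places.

5.72

Proportions for species 1 (n=186): 8/186=0.0430, 11/186=0.0591, 1/186=0.0054, 41/186=0.2204, 31/186=0.1667, 18/186=0.0968, 40/186=0.2151, 36/186=0.1935
Σpᵢ² = 0.0430² + 0.0591² + 0.0054² + 0.2204² + 0.1667² + 0.0968² + 0.2151² + 0.1935² = 0.001849 + 0.003493 + 0.000029 + 0.048576 + 0.027789 + 0.009370 + 0.046268 + 0.037442 = 0.174816
B = 1 / 0.174816 = 5.7203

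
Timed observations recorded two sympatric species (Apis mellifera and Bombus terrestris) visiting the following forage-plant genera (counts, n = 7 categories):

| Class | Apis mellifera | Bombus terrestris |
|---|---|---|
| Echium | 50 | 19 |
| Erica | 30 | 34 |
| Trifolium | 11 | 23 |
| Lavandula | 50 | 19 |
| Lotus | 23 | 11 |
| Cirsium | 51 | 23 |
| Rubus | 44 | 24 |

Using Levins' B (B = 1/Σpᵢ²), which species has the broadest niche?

Proportions for Apis mellifera (n=259): 50/259=0.1931, 30/259=0.1158, 11/259=0.0425, 50/259=0.1931, 23/259=0.0888, 51/259=0.1969, 44/259=0.1699
Proportions for Bombus terrestris (n=153): 19/153=0.1242, 34/153=0.2222, 23/153=0.1503, 19/153=0.1242, 11/153=0.0719, 23/153=0.1503, 24/153=0.1569
Σp_mellᵢ² = 0.1931² + 0.1158² + 0.0425² + 0.1931² + 0.0888² + 0.1969² + 0.1699² = 0.037288 + 0.013410 + 0.001806 + 0.037288 + 0.007885 + 0.038770 + 0.028866 = 0.165313
B_mell = 1 / 0.165313 = 6.0491
Σp_terrᵢ² = 0.1242² + 0.2222² + 0.1503² + 0.1242² + 0.0719² + 0.1503² + 0.1569² = 0.015426 + 0.049373 + 0.022590 + 0.015426 + 0.005170 + 0.022590 + 0.024618 = 0.155193
B_terr = 1 / 0.155193 = 6.4436
Highest B → broadest niche (most generalist): Bombus terrestris (B = 6.44).

Bombus terrestris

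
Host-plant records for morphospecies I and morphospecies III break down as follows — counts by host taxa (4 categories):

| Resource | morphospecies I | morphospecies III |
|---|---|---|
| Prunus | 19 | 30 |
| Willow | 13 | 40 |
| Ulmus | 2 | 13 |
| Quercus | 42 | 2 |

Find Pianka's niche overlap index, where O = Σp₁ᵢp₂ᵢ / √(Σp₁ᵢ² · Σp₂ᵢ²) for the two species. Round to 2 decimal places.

0.48

Proportions for morphospecies I (n=76): 19/76=0.2500, 13/76=0.1711, 2/76=0.0263, 42/76=0.5526
Proportions for morphospecies III (n=85): 30/85=0.3529, 40/85=0.4706, 13/85=0.1529, 2/85=0.0235
Σ p₁ᵢp₂ᵢ = 0.088225 + 0.080520 + 0.004021 + 0.012986 = 0.185752
Σp_1ᵢ² = 0.2500² + 0.1711² + 0.0263² + 0.5526² = 0.062500 + 0.029275 + 0.000692 + 0.305367 = 0.397834
Σp_2ᵢ² = 0.3529² + 0.4706² + 0.1529² + 0.0235² = 0.124538 + 0.221464 + 0.023378 + 0.000552 = 0.369932
O = 0.185752 / √(0.397834 × 0.369932) = 0.185752 / 0.3836294 = 0.4842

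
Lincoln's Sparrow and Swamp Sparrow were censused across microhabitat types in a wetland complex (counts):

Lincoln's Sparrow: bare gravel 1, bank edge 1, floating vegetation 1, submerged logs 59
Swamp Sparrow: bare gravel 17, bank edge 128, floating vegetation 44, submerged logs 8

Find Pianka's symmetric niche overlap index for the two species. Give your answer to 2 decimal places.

Proportions for Lincoln's Sparrow (n=62): 1/62=0.0161, 1/62=0.0161, 1/62=0.0161, 59/62=0.9516
Proportions for Swamp Sparrow (n=197): 17/197=0.0863, 128/197=0.6497, 44/197=0.2234, 8/197=0.0406
Σ p₁ᵢp₂ᵢ = 0.001389 + 0.010460 + 0.003597 + 0.038635 = 0.054081
Σp_1ᵢ² = 0.0161² + 0.0161² + 0.0161² + 0.9516² = 0.000259 + 0.000259 + 0.000259 + 0.905543 = 0.906320
Σp_2ᵢ² = 0.0863² + 0.6497² + 0.2234² + 0.0406² = 0.007448 + 0.422110 + 0.049908 + 0.001648 = 0.481114
O = 0.054081 / √(0.906320 × 0.481114) = 0.054081 / 0.6603357 = 0.0819

0.08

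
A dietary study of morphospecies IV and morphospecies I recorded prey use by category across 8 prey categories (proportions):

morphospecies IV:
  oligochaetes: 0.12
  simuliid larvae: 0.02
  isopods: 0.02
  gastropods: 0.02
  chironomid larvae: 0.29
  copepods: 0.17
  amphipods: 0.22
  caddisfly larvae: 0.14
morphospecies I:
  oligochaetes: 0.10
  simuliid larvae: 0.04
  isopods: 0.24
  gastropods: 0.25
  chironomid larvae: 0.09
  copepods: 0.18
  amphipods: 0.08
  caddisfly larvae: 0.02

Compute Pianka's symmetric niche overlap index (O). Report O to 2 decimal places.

Σ p₁ᵢp₂ᵢ = 0.0120 + 0.0008 + 0.0048 + 0.0050 + 0.0261 + 0.0306 + 0.0176 + 0.0028 = 0.0997
Σp_1ᵢ² = 0.12² + 0.02² + 0.02² + 0.02² + 0.29² + 0.17² + 0.22² + 0.14² = 0.0144 + 0.0004 + 0.0004 + 0.0004 + 0.0841 + 0.0289 + 0.0484 + 0.0196 = 0.1966
Σp_2ᵢ² = 0.10² + 0.04² + 0.24² + 0.25² + 0.09² + 0.18² + 0.08² + 0.02² = 0.0100 + 0.0016 + 0.0576 + 0.0625 + 0.0081 + 0.0324 + 0.0064 + 0.0004 = 0.1790
O = 0.0997 / √(0.1966 × 0.1790) = 0.0997 / 0.18759 = 0.5315

0.53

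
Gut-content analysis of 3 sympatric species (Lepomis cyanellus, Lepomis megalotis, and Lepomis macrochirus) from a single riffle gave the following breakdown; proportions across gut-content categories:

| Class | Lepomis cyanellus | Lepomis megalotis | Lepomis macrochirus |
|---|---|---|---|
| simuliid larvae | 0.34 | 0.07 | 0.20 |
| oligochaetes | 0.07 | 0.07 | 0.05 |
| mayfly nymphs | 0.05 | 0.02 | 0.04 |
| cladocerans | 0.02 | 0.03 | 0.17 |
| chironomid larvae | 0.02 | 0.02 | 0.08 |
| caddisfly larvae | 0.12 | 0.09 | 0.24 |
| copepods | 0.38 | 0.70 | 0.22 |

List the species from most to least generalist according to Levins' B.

Lepomis macrochirus > Lepomis cyanellus > Lepomis megalotis

Σp_cyanᵢ² = 0.34² + 0.07² + 0.05² + 0.02² + 0.02² + 0.12² + 0.38² = 0.1156 + 0.0049 + 0.0025 + 0.0004 + 0.0004 + 0.0144 + 0.1444 = 0.2826
B_cyan = 1 / 0.2826 = 3.5386
Σp_megaᵢ² = 0.07² + 0.07² + 0.02² + 0.03² + 0.02² + 0.09² + 0.70² = 0.0049 + 0.0049 + 0.0004 + 0.0009 + 0.0004 + 0.0081 + 0.4900 = 0.5096
B_mega = 1 / 0.5096 = 1.9623
Σp_macrᵢ² = 0.20² + 0.05² + 0.04² + 0.17² + 0.08² + 0.24² + 0.22² = 0.0400 + 0.0025 + 0.0016 + 0.0289 + 0.0064 + 0.0576 + 0.0484 = 0.1854
B_macr = 1 / 0.1854 = 5.3937
Ranking by B (broadest → narrowest): Lepomis macrochirus (5.39) > Lepomis cyanellus (3.54) > Lepomis megalotis (1.96)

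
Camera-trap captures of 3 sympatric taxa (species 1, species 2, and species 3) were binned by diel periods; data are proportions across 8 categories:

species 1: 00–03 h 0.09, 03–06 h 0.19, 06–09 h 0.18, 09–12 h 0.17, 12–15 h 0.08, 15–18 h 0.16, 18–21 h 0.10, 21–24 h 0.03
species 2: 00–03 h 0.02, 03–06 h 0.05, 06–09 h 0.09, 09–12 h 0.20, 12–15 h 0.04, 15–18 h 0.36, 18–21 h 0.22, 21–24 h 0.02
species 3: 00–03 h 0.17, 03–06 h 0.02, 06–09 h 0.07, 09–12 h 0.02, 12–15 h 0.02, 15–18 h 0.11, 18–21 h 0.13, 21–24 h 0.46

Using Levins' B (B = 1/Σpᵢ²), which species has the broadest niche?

Σp_1ᵢ² = 0.09² + 0.19² + 0.18² + 0.17² + 0.08² + 0.16² + 0.10² + 0.03² = 0.0081 + 0.0361 + 0.0324 + 0.0289 + 0.0064 + 0.0256 + 0.0100 + 0.0009 = 0.1484
B_1 = 1 / 0.1484 = 6.7385
Σp_2ᵢ² = 0.02² + 0.05² + 0.09² + 0.20² + 0.04² + 0.36² + 0.22² + 0.02² = 0.0004 + 0.0025 + 0.0081 + 0.0400 + 0.0016 + 0.1296 + 0.0484 + 0.0004 = 0.2310
B_2 = 1 / 0.2310 = 4.3290
Σp_3ᵢ² = 0.17² + 0.02² + 0.07² + 0.02² + 0.02² + 0.11² + 0.13² + 0.46² = 0.0289 + 0.0004 + 0.0049 + 0.0004 + 0.0004 + 0.0121 + 0.0169 + 0.2116 = 0.2756
B_3 = 1 / 0.2756 = 3.6284
Highest B → broadest niche (most generalist): species 1 (B = 6.74).

species 1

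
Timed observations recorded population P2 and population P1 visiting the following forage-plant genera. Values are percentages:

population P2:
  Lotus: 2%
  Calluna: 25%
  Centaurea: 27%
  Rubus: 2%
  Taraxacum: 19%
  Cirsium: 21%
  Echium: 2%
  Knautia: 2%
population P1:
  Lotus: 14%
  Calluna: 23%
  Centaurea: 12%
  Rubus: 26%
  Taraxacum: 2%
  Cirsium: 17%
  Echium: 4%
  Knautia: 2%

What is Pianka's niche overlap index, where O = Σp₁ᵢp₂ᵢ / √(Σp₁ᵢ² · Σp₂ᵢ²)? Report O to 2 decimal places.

Convert percentages to proportions (divide by 100).
Σ p₁ᵢp₂ᵢ = 0.0028 + 0.0575 + 0.0324 + 0.0052 + 0.0038 + 0.0357 + 0.0008 + 0.0004 = 0.1386
Σp_1ᵢ² = 0.02² + 0.25² + 0.27² + 0.02² + 0.19² + 0.21² + 0.02² + 0.02² = 0.0004 + 0.0625 + 0.0729 + 0.0004 + 0.0361 + 0.0441 + 0.0004 + 0.0004 = 0.2172
Σp_2ᵢ² = 0.14² + 0.23² + 0.12² + 0.26² + 0.02² + 0.17² + 0.04² + 0.02² = 0.0196 + 0.0529 + 0.0144 + 0.0676 + 0.0004 + 0.0289 + 0.0016 + 0.0004 = 0.1858
O = 0.1386 / √(0.2172 × 0.1858) = 0.1386 / 0.20089 = 0.6899

0.69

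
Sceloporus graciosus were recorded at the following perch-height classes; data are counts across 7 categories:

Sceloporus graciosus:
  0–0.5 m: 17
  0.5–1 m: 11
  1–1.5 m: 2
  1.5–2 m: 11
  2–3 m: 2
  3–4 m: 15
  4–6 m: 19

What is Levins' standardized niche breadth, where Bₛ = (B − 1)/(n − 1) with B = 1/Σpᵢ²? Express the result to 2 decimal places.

0.71

Proportions for Sceloporus graciosus (n=77): 17/77=0.2208, 11/77=0.1429, 2/77=0.0260, 11/77=0.1429, 2/77=0.0260, 15/77=0.1948, 19/77=0.2468
Σpᵢ² = 0.2208² + 0.1429² + 0.0260² + 0.1429² + 0.0260² + 0.1948² + 0.2468² = 0.048753 + 0.020420 + 0.000676 + 0.020420 + 0.000676 + 0.037947 + 0.060910 = 0.189802
B = 1 / 0.189802 = 5.2686
Bₛ = (B − 1)/(n − 1) = (5.2686 − 1)/(7 − 1) = 4.2686/6 = 0.7114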